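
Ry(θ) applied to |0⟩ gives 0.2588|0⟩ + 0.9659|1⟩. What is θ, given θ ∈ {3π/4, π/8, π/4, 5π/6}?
5π/6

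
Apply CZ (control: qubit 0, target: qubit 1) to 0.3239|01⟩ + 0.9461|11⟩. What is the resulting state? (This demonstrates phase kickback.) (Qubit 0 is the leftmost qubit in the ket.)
0.3239|01⟩ - 0.9461|11⟩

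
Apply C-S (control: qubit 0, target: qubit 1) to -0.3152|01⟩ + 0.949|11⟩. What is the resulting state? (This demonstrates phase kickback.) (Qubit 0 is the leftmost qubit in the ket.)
-0.3152|01⟩ + 0.949i|11⟩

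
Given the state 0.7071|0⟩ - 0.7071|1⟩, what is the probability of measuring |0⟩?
0.5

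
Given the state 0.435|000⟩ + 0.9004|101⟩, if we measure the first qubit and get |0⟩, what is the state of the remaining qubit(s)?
|00⟩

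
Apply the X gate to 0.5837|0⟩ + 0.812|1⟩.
0.812|0⟩ + 0.5837|1⟩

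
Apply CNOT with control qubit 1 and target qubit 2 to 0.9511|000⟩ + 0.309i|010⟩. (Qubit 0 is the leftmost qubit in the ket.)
0.9511|000⟩ + 0.309i|011⟩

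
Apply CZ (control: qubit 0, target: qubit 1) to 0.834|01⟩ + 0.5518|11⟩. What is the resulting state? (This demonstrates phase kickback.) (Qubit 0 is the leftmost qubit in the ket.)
0.834|01⟩ - 0.5518|11⟩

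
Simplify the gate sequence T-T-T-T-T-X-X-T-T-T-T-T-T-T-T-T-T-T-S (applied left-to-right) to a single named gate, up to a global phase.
S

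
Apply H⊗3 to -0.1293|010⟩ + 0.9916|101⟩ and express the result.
0.3049|000⟩ - 0.3963|001⟩ + 0.3963|010⟩ - 0.3049|011⟩ - 0.3963|100⟩ + 0.3049|101⟩ - 0.3049|110⟩ + 0.3963|111⟩

H⊗3 gives amp(|y⟩) = (1/2√2) Σ_x (−1)^(x·y) amp(|x⟩), where x·y is the number of positions in which both x and y have a 1.
|000⟩: (-0.1293 + 0.9916)/(2√2) = 0.3049
|001⟩: (-0.1293 - 0.9916)/(2√2) = -0.3963
|010⟩: (0.1293 + 0.9916)/(2√2) = 0.3963
|011⟩: (0.1293 - 0.9916)/(2√2) = -0.3049
|100⟩: (-0.1293 - 0.9916)/(2√2) = -0.3963
|101⟩: (-0.1293 + 0.9916)/(2√2) = 0.3049
|110⟩: (0.1293 - 0.9916)/(2√2) = -0.3049
|111⟩: (0.1293 + 0.9916)/(2√2) = 0.3963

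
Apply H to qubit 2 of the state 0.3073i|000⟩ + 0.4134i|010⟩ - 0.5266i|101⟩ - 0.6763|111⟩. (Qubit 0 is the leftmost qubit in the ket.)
0.2173i|000⟩ + 0.2173i|001⟩ + 0.2923i|010⟩ + 0.2923i|011⟩ - 0.3724i|100⟩ + 0.3724i|101⟩ - 0.4782|110⟩ + 0.4782|111⟩

H on qubit 2 mixes each pair of kets that differ only in qubit 2: amplitudes (a, b) of (|…0…⟩, |…1…⟩) become ((a + b)/√2, (a − b)/√2). Kets absent from the input have amplitude 0.
(|000⟩, |001⟩): (a, b) = (0.3073i, 0) → (0.2173i, 0.2173i)
(|010⟩, |011⟩): (a, b) = (0.4134i, 0) → (0.2923i, 0.2923i)
(|100⟩, |101⟩): (a, b) = (0, -0.5266i) → (-0.3724i, 0.3724i)
(|110⟩, |111⟩): (a, b) = (0, -0.6763) → (-0.4782, 0.4782)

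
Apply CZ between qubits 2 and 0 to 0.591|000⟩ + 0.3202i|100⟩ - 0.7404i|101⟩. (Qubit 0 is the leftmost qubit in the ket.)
0.591|000⟩ + 0.3202i|100⟩ + 0.7404i|101⟩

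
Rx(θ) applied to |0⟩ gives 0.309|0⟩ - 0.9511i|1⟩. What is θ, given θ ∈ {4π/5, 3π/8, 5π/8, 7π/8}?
4π/5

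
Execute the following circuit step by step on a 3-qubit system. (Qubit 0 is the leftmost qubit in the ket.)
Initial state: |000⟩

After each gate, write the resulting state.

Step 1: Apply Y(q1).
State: i|010⟩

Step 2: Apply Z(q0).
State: i|010⟩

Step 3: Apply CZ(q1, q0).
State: i|010⟩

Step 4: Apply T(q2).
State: i|010⟩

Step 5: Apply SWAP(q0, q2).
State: i|010⟩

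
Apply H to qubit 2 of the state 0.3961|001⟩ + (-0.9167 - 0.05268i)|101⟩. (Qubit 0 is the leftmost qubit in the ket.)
0.2801|000⟩ - 0.2801|001⟩ + (-0.6482 - 0.03725i)|100⟩ + (0.6482 + 0.03725i)|101⟩

H on qubit 2 mixes each pair of kets that differ only in qubit 2: amplitudes (a, b) of (|…0…⟩, |…1…⟩) become ((a + b)/√2, (a − b)/√2). Kets absent from the input have amplitude 0.
(|000⟩, |001⟩): (a, b) = (0, 0.3961) → (0.2801, -0.2801)
(|100⟩, |101⟩): (a, b) = (0, (-0.9167 - 0.05268i)) → ((-0.6482 - 0.03725i), (0.6482 + 0.03725i))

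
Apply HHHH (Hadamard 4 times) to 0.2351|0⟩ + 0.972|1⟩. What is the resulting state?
0.2351|0⟩ + 0.972|1⟩

H² = I, so an even number of Hadamards cancels: H^4 = I and the state is unchanged.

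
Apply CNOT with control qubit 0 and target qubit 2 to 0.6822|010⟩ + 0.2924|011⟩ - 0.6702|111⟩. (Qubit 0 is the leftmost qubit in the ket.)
0.6822|010⟩ + 0.2924|011⟩ - 0.6702|110⟩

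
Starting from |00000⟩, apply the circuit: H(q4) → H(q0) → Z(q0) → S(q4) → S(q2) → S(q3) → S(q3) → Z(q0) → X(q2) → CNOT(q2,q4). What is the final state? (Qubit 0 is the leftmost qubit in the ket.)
(1/2)i|00100⟩ + 1/2|00101⟩ + (1/2)i|10100⟩ + 1/2|10101⟩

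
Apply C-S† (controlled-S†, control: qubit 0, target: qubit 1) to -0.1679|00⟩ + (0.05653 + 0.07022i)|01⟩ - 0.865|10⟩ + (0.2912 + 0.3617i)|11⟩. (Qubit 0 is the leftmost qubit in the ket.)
-0.1679|00⟩ + (0.05653 + 0.07022i)|01⟩ - 0.865|10⟩ + (0.3617 - 0.2912i)|11⟩

C-S† leaves the control-|0⟩ kets |00⟩, |01⟩ unchanged and applies S† to qubit 1 on the control-|1⟩ pair (|10⟩, |11⟩).
S† = [[1, 0], [0, -i]].
With a = amp(|10⟩) = -0.865 and b = amp(|11⟩) = (0.2912 + 0.3617i):
new amp(|10⟩) = (1)·a = -0.865
new amp(|11⟩) = (-i)·b = (0.3617 - 0.2912i)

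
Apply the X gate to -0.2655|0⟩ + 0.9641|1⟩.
0.9641|0⟩ - 0.2655|1⟩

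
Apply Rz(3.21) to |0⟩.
(-0.0342 - 0.9994i)|0⟩

Rz(3.21) = [[e^(−iθ/2), 0], [0, e^(iθ/2)]] with e^(±iθ/2) = cos(θ/2) ± i·sin(θ/2); θ = 3.21, cos(θ/2) ≈ -0.034197, sin(θ/2) ≈ 0.999415.
With a = amp(|0⟩) = 1 and b = amp(|1⟩) = 0:
new amp(|0⟩) = (-0.034197 - 0.999415i)·a = (-0.0342 - 0.9994i)
new amp(|1⟩) = (-0.034197 + 0.999415i)·b = 0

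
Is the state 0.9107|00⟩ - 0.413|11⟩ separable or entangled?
Entangled

Writing the state as a|00⟩ + b|01⟩ + c|10⟩ + d|11⟩, it is a product state iff ad − bc = 0.
Here (a, b, c, d) = (0.9107, 0, 0, -0.413): ad − bc = (0.9107)(-0.413) − (0)(0) = -0.3761 ≠ 0, so the state is entangled.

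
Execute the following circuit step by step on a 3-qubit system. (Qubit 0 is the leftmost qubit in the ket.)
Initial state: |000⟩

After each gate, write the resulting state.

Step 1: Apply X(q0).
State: |100⟩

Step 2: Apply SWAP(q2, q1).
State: |100⟩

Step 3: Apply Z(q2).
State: |100⟩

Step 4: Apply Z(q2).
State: |100⟩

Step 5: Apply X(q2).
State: |101⟩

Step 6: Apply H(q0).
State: 1/√2|001⟩ - 1/√2|101⟩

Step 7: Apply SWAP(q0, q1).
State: 1/√2|001⟩ - 1/√2|011⟩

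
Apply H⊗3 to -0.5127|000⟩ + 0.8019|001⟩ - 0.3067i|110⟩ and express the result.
(0.1022 - 0.1084i)|000⟩ + (-0.4648 - 0.1084i)|001⟩ + (0.1022 + 0.1084i)|010⟩ + (-0.4648 + 0.1084i)|011⟩ + (0.1022 + 0.1084i)|100⟩ + (-0.4648 + 0.1084i)|101⟩ + (0.1022 - 0.1084i)|110⟩ + (-0.4648 - 0.1084i)|111⟩

H⊗3 gives amp(|y⟩) = (1/2√2) Σ_x (−1)^(x·y) amp(|x⟩), where x·y is the number of positions in which both x and y have a 1.
|000⟩: (-0.5127 + 0.8019 - 0.3067i)/(2√2) = (0.1022 - 0.1084i)
|001⟩: (-0.5127 - 0.8019 - 0.3067i)/(2√2) = (-0.4648 - 0.1084i)
|010⟩: (-0.5127 + 0.8019 + 0.3067i)/(2√2) = (0.1022 + 0.1084i)
|011⟩: (-0.5127 - 0.8019 + 0.3067i)/(2√2) = (-0.4648 + 0.1084i)
|100⟩: (-0.5127 + 0.8019 + 0.3067i)/(2√2) = (0.1022 + 0.1084i)
|101⟩: (-0.5127 - 0.8019 + 0.3067i)/(2√2) = (-0.4648 + 0.1084i)
|110⟩: (-0.5127 + 0.8019 - 0.3067i)/(2√2) = (0.1022 - 0.1084i)
|111⟩: (-0.5127 - 0.8019 - 0.3067i)/(2√2) = (-0.4648 - 0.1084i)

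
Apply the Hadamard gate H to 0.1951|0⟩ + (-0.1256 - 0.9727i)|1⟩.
(0.04914 - 0.6878i)|0⟩ + (0.2268 + 0.6878i)|1⟩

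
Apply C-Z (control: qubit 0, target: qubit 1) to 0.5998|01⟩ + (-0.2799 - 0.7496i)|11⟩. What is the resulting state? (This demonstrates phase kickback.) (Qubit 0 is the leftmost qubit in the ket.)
0.5998|01⟩ + (0.2799 + 0.7496i)|11⟩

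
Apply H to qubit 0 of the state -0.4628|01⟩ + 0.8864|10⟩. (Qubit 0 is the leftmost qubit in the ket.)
0.6268|00⟩ - 0.3272|01⟩ - 0.6268|10⟩ - 0.3272|11⟩

H on qubit 0 mixes each pair of kets that differ only in qubit 0: amplitudes (a, b) of (|…0…⟩, |…1…⟩) become ((a + b)/√2, (a − b)/√2). Kets absent from the input have amplitude 0.
(|00⟩, |10⟩): (a, b) = (0, 0.8864) → (0.6268, -0.6268)
(|01⟩, |11⟩): (a, b) = (-0.4628, 0) → (-0.3272, -0.3272)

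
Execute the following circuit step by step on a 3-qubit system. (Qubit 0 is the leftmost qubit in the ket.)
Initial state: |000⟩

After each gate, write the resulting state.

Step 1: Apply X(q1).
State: |010⟩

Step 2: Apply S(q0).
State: |010⟩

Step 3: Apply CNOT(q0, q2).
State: |010⟩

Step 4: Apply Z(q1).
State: -|010⟩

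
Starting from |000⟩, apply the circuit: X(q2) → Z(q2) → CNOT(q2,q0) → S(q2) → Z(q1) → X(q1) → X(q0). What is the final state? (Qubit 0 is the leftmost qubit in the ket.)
-i|011⟩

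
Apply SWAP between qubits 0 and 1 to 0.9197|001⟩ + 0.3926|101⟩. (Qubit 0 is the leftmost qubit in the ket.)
0.9197|001⟩ + 0.3926|011⟩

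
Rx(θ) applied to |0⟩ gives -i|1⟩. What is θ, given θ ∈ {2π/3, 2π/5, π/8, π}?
π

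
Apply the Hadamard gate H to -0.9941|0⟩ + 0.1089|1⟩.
-0.6259|0⟩ - 0.7799|1⟩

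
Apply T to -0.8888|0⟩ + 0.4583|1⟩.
-0.8888|0⟩ + (0.3241 + 0.3241i)|1⟩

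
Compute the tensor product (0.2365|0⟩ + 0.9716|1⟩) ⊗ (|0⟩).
0.2365|00⟩ + 0.9716|10⟩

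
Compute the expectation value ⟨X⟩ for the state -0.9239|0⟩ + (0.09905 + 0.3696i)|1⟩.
-0.183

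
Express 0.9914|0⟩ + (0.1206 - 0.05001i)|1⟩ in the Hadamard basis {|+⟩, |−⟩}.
(0.7863 - 0.03536i)|+⟩ + (0.6157 + 0.03536i)|−⟩

With |ψ⟩ = α|0⟩ + β|1⟩, the Hadamard-basis coefficients are ⟨+|ψ⟩ = (α + β)/√2 and ⟨−|ψ⟩ = (α − β)/√2.
Here α = 0.9914, β = (0.1206 - 0.05001i): (α + β)/√2 = (0.7863 - 0.03536i), (α − β)/√2 = (0.6157 + 0.03536i).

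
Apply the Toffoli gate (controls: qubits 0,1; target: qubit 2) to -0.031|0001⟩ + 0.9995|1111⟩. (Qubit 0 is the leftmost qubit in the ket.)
-0.031|0001⟩ + 0.9995|1101⟩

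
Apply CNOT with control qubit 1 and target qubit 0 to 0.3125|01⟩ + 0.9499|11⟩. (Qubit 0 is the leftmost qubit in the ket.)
0.9499|01⟩ + 0.3125|11⟩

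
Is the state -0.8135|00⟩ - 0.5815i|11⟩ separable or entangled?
Entangled

Writing the state as a|00⟩ + b|01⟩ + c|10⟩ + d|11⟩, it is a product state iff ad − bc = 0.
Here (a, b, c, d) = (-0.8135, 0, 0, -0.5815i): ad − bc = (-0.8135)(-0.5815i) − (0)(0) = 0.4731i ≠ 0, so the state is entangled.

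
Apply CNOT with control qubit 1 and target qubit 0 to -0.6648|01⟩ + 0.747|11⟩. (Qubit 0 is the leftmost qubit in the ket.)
0.747|01⟩ - 0.6648|11⟩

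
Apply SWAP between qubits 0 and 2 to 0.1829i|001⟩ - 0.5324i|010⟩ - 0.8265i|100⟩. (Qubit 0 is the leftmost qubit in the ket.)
-0.8265i|001⟩ - 0.5324i|010⟩ + 0.1829i|100⟩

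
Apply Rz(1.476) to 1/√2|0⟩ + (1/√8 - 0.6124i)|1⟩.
(0.5231 - 0.4757i)|0⟩ + (0.6736 - 0.2152i)|1⟩

Rz(1.476) = [[e^(−iθ/2), 0], [0, e^(iθ/2)]] with e^(±iθ/2) = cos(θ/2) ± i·sin(θ/2); θ = 1.476, cos(θ/2) ≈ 0.739816, sin(θ/2) ≈ 0.67281.
With a = amp(|0⟩) = 1/√2 and b = amp(|1⟩) = (1/√8 - 0.6124i):
new amp(|0⟩) = (0.739816 - 0.67281i)·a = (0.5231 - 0.4757i)
new amp(|1⟩) = (0.739816 + 0.67281i)·b = (0.6736 - 0.2152i)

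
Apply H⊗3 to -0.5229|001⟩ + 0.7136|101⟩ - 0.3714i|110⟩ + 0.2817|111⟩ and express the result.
(0.167 - 0.1313i)|000⟩ + (-0.167 - 0.1313i)|001⟩ + (-0.03217 + 0.1313i)|010⟩ + (0.03217 + 0.1313i)|011⟩ + (-0.5368 + 0.1313i)|100⟩ + (0.5368 + 0.1313i)|101⟩ + (-0.3376 - 0.1313i)|110⟩ + (0.3376 - 0.1313i)|111⟩

H⊗3 gives amp(|y⟩) = (1/2√2) Σ_x (−1)^(x·y) amp(|x⟩), where x·y is the number of positions in which both x and y have a 1.
|000⟩: (-0.5229 + 0.7136 - 0.3714i + 0.2817)/(2√2) = (0.167 - 0.1313i)
|001⟩: (0.5229 - 0.7136 - 0.3714i - 0.2817)/(2√2) = (-0.167 - 0.1313i)
|010⟩: (-0.5229 + 0.7136 + 0.3714i - 0.2817)/(2√2) = (-0.03217 + 0.1313i)
|011⟩: (0.5229 - 0.7136 + 0.3714i + 0.2817)/(2√2) = (0.03217 + 0.1313i)
|100⟩: (-0.5229 - 0.7136 + 0.3714i - 0.2817)/(2√2) = (-0.5368 + 0.1313i)
|101⟩: (0.5229 + 0.7136 + 0.3714i + 0.2817)/(2√2) = (0.5368 + 0.1313i)
|110⟩: (-0.5229 - 0.7136 - 0.3714i + 0.2817)/(2√2) = (-0.3376 - 0.1313i)
|111⟩: (0.5229 + 0.7136 - 0.3714i - 0.2817)/(2√2) = (0.3376 - 0.1313i)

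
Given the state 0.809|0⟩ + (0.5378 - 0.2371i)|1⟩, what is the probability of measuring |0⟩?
0.6545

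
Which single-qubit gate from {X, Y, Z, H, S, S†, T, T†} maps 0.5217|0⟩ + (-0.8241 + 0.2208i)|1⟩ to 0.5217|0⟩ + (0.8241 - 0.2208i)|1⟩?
Z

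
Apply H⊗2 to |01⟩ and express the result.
1/2|00⟩ - 1/2|01⟩ + 1/2|10⟩ - 1/2|11⟩

H⊗2 gives amp(|y⟩) = (1/2) Σ_x (−1)^(x·y) amp(|x⟩), where x·y is the number of positions in which both x and y have a 1.
|00⟩: (1)/2 = 1/2
|01⟩: (-1)/2 = -1/2
|10⟩: (1)/2 = 1/2
|11⟩: (-1)/2 = -1/2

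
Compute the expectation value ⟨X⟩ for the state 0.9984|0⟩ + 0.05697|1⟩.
0.1138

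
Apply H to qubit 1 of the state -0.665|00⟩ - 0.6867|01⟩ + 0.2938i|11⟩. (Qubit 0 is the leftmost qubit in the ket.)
-0.9558|00⟩ + 0.01534|01⟩ + 0.2077i|10⟩ - 0.2077i|11⟩

H on qubit 1 mixes each pair of kets that differ only in qubit 1: amplitudes (a, b) of (|…0…⟩, |…1…⟩) become ((a + b)/√2, (a − b)/√2). Kets absent from the input have amplitude 0.
(|00⟩, |01⟩): (a, b) = (-0.665, -0.6867) → (-0.9558, 0.01534)
(|10⟩, |11⟩): (a, b) = (0, 0.2938i) → (0.2077i, -0.2077i)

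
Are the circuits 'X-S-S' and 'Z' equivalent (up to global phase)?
No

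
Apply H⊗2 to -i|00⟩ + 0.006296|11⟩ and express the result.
(0.003148 - (1/2)i)|00⟩ + (-0.003148 - (1/2)i)|01⟩ + (-0.003148 - (1/2)i)|10⟩ + (0.003148 - (1/2)i)|11⟩

H⊗2 gives amp(|y⟩) = (1/2) Σ_x (−1)^(x·y) amp(|x⟩), where x·y is the number of positions in which both x and y have a 1.
|00⟩: (-i + 0.006296)/2 = (0.003148 - (1/2)i)
|01⟩: (-i - 0.006296)/2 = (-0.003148 - (1/2)i)
|10⟩: (-i - 0.006296)/2 = (-0.003148 - (1/2)i)
|11⟩: (-i + 0.006296)/2 = (0.003148 - (1/2)i)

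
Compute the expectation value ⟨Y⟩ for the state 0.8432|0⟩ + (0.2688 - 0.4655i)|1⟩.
-0.785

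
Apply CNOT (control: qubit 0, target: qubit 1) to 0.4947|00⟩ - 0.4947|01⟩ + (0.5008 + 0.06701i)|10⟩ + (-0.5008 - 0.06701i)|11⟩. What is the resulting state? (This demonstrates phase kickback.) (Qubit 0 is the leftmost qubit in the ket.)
0.4947|00⟩ - 0.4947|01⟩ + (-0.5008 - 0.06701i)|10⟩ + (0.5008 + 0.06701i)|11⟩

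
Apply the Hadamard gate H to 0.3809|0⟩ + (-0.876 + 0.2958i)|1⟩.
(-0.3501 + 0.2092i)|0⟩ + (0.8888 - 0.2092i)|1⟩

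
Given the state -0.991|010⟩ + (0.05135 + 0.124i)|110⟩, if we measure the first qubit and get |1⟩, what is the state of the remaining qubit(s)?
(0.3826 + 0.9239i)|10⟩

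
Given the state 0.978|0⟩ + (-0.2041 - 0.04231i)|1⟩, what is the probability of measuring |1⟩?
0.04345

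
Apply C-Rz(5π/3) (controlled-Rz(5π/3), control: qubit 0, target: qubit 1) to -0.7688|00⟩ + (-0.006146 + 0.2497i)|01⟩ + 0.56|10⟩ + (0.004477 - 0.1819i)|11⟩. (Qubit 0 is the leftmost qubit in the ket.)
-0.7688|00⟩ + (-0.006146 + 0.2497i)|01⟩ + (-0.485 - 0.28i)|10⟩ + (0.08707 + 0.1598i)|11⟩

C-Rz(5π/3) leaves the control-|0⟩ kets |00⟩, |01⟩ unchanged and applies Rz(5π/3) to qubit 1 on the control-|1⟩ pair (|10⟩, |11⟩).
Rz(5π/3) = [[e^(−iθ/2), 0], [0, e^(iθ/2)]] with e^(±iθ/2) = cos(θ/2) ± i·sin(θ/2); θ = 5π/3, cos(θ/2) ≈ -0.866025, sin(θ/2) ≈ 0.5.
With a = amp(|10⟩) = 0.56 and b = amp(|11⟩) = (0.004477 - 0.1819i):
new amp(|10⟩) = (-0.866025 - 0.5i)·a = (-0.485 - 0.28i)
new amp(|11⟩) = (-0.866025 + 0.5i)·b = (0.08707 + 0.1598i)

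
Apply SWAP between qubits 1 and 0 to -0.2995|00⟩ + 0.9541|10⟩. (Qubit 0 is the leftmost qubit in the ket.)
-0.2995|00⟩ + 0.9541|01⟩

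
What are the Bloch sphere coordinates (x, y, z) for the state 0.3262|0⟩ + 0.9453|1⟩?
(0.6167, 0, -0.7872)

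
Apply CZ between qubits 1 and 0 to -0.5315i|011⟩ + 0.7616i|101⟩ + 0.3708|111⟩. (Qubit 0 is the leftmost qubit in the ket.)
-0.5315i|011⟩ + 0.7616i|101⟩ - 0.3708|111⟩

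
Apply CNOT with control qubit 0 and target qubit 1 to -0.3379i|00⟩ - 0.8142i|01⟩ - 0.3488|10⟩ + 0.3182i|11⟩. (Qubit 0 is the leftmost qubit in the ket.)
-0.3379i|00⟩ - 0.8142i|01⟩ + 0.3182i|10⟩ - 0.3488|11⟩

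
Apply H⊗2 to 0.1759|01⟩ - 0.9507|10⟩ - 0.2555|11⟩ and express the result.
-0.5152|00⟩ - 0.4356|01⟩ + 0.6911|10⟩ + 0.2597|11⟩

H⊗2 gives amp(|y⟩) = (1/2) Σ_x (−1)^(x·y) amp(|x⟩), where x·y is the number of positions in which both x and y have a 1.
|00⟩: (0.1759 - 0.9507 - 0.2555)/2 = -0.5152
|01⟩: (-0.1759 - 0.9507 + 0.2555)/2 = -0.4356
|10⟩: (0.1759 + 0.9507 + 0.2555)/2 = 0.6911
|11⟩: (-0.1759 + 0.9507 - 0.2555)/2 = 0.2597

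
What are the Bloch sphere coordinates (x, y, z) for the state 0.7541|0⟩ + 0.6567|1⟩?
(0.9904, 0, 0.1374)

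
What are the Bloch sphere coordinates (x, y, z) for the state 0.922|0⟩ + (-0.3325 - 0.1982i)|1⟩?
(-0.6131, -0.3655, 0.7002)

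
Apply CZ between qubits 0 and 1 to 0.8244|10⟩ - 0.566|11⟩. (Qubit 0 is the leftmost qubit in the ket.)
0.8244|10⟩ + 0.566|11⟩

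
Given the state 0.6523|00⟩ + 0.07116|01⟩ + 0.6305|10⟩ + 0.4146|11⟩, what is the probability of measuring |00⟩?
0.4255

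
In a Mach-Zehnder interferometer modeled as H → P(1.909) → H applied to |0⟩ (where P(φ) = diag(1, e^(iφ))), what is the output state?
(0.3341 + 0.4717i)|0⟩ + (0.6659 - 0.4717i)|1⟩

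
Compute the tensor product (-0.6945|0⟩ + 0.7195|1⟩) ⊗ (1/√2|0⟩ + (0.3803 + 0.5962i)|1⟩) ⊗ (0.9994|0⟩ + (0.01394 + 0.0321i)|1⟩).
-0.4908|000⟩ + (-0.006846 - 0.01576i)|001⟩ + (-0.264 - 0.4138i)|010⟩ + (0.00961 - 0.01425i)|011⟩ + 0.5085|100⟩ + (0.007092 + 0.01633i)|101⟩ + (0.2735 + 0.4287i)|110⟩ + (-0.009955 + 0.01476i)|111⟩

amp(|b₁b₂…⟩) = product of the factor amplitudes for bits b₁, b₂, …; only kets whose every factor amplitude is nonzero survive.
|000⟩: (-0.6945)(1/√2)(0.9994) = -0.4908
|001⟩: (-0.6945)(1/√2)(0.01394 + 0.0321i) = (-0.006846 - 0.01576i)
|010⟩: (-0.6945)(0.3803 + 0.5962i)(0.9994) = (-0.264 - 0.4138i)
|011⟩: (-0.6945)(0.3803 + 0.5962i)(0.01394 + 0.0321i) = (0.00961 - 0.01425i)
|100⟩: (0.7195)(1/√2)(0.9994) = 0.5085
|101⟩: (0.7195)(1/√2)(0.01394 + 0.0321i) = (0.007092 + 0.01633i)
|110⟩: (0.7195)(0.3803 + 0.5962i)(0.9994) = (0.2735 + 0.4287i)
|111⟩: (0.7195)(0.3803 + 0.5962i)(0.01394 + 0.0321i) = (-0.009955 + 0.01476i)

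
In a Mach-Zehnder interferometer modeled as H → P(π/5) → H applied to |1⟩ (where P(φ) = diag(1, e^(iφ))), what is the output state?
(0.09549 - 0.2939i)|0⟩ + (0.9045 + 0.2939i)|1⟩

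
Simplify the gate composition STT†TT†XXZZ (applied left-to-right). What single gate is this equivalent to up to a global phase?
S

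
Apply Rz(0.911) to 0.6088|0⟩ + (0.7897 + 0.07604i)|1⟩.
(0.5467 - 0.2678i)|0⟩ + (0.6757 + 0.4157i)|1⟩

Rz(0.911) = [[e^(−iθ/2), 0], [0, e^(iθ/2)]] with e^(±iθ/2) = cos(θ/2) ± i·sin(θ/2); θ = 0.911, cos(θ/2) ≈ 0.898041, sin(θ/2) ≈ 0.439911.
With a = amp(|0⟩) = 0.6088 and b = amp(|1⟩) = (0.7897 + 0.07604i):
new amp(|0⟩) = (0.898041 - 0.439911i)·a = (0.5467 - 0.2678i)
new amp(|1⟩) = (0.898041 + 0.439911i)·b = (0.6757 + 0.4157i)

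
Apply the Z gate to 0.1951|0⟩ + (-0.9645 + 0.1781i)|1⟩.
0.1951|0⟩ + (0.9645 - 0.1781i)|1⟩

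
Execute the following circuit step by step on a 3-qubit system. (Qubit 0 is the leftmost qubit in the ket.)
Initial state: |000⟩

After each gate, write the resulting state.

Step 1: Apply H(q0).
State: 1/√2|000⟩ + 1/√2|100⟩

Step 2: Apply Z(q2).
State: 1/√2|000⟩ + 1/√2|100⟩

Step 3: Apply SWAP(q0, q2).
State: 1/√2|000⟩ + 1/√2|001⟩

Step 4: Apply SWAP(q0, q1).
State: 1/√2|000⟩ + 1/√2|001⟩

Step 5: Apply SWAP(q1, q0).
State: 1/√2|000⟩ + 1/√2|001⟩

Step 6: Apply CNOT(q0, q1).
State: 1/√2|000⟩ + 1/√2|001⟩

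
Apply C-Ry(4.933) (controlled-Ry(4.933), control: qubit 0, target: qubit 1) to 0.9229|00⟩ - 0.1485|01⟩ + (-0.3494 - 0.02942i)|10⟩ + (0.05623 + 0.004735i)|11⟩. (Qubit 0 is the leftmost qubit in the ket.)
0.9229|00⟩ - 0.1485|01⟩ + (0.2376 + 0.02001i)|10⟩ + (-0.2623 - 0.02208i)|11⟩

C-Ry(4.933) leaves the control-|0⟩ kets |00⟩, |01⟩ unchanged and applies Ry(4.933) to qubit 1 on the control-|1⟩ pair (|10⟩, |11⟩).
Ry(4.933) = [[cos(θ/2), −sin(θ/2)], [sin(θ/2), cos(θ/2)]]; θ = 4.933, cos(θ/2) ≈ -0.780649, sin(θ/2) ≈ 0.62497.
With a = amp(|10⟩) = (-0.3494 - 0.02942i) and b = amp(|11⟩) = (0.05623 + 0.004735i):
new amp(|10⟩) = (-0.780649)·a + (-0.62497)·b = (0.2376 + 0.02001i)
new amp(|11⟩) = (0.62497)·a + (-0.780649)·b = (-0.2623 - 0.02208i)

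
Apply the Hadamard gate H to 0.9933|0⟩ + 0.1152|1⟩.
0.7838|0⟩ + 0.6209|1⟩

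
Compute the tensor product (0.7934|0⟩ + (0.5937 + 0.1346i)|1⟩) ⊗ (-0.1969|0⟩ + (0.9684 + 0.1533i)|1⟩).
-0.1562|00⟩ + (0.7683 + 0.1216i)|01⟩ + (-0.1169 - 0.0265i)|10⟩ + (0.5543 + 0.2214i)|11⟩

amp(|b₁b₂…⟩) = product of the factor amplitudes for bits b₁, b₂, …; only kets whose every factor amplitude is nonzero survive.
|00⟩: (0.7934)(-0.1969) = -0.1562
|01⟩: (0.7934)(0.9684 + 0.1533i) = (0.7683 + 0.1216i)
|10⟩: (0.5937 + 0.1346i)(-0.1969) = (-0.1169 - 0.0265i)
|11⟩: (0.5937 + 0.1346i)(0.9684 + 0.1533i) = (0.5543 + 0.2214i)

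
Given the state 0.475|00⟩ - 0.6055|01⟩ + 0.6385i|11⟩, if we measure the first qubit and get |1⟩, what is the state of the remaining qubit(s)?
i|1⟩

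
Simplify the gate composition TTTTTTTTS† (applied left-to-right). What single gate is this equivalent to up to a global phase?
S†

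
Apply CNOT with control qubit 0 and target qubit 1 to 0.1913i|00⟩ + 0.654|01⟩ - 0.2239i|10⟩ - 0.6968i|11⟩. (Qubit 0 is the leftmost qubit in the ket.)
0.1913i|00⟩ + 0.654|01⟩ - 0.6968i|10⟩ - 0.2239i|11⟩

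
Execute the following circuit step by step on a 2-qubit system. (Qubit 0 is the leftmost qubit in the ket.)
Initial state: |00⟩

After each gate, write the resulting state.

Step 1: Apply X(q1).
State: |01⟩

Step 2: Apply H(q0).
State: 1/√2|01⟩ + 1/√2|11⟩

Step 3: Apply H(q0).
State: |01⟩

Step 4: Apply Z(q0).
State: |01⟩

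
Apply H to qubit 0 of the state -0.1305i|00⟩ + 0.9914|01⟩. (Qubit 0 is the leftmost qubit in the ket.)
-0.09228i|00⟩ + 0.701|01⟩ - 0.09228i|10⟩ + 0.701|11⟩

H on qubit 0 mixes each pair of kets that differ only in qubit 0: amplitudes (a, b) of (|…0…⟩, |…1…⟩) become ((a + b)/√2, (a − b)/√2). Kets absent from the input have amplitude 0.
(|00⟩, |10⟩): (a, b) = (-0.1305i, 0) → (-0.09228i, -0.09228i)
(|01⟩, |11⟩): (a, b) = (0.9914, 0) → (0.701, 0.701)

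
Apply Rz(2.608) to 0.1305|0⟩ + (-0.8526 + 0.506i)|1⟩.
(0.03441 - 0.1259i)|0⟩ + (-0.7129 - 0.689i)|1⟩

Rz(2.608) = [[e^(−iθ/2), 0], [0, e^(iθ/2)]] with e^(±iθ/2) = cos(θ/2) ± i·sin(θ/2); θ = 2.608, cos(θ/2) ≈ 0.263642, sin(θ/2) ≈ 0.96462.
With a = amp(|0⟩) = 0.1305 and b = amp(|1⟩) = (-0.8526 + 0.506i):
new amp(|0⟩) = (0.263642 - 0.96462i)·a = (0.03441 - 0.1259i)
new amp(|1⟩) = (0.263642 + 0.96462i)·b = (-0.7129 - 0.689i)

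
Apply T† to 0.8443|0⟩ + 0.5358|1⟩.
0.8443|0⟩ + (0.3789 - 0.3789i)|1⟩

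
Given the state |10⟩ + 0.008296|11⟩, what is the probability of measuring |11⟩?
0.00006882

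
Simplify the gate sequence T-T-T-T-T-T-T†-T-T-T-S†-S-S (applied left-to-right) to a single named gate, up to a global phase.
S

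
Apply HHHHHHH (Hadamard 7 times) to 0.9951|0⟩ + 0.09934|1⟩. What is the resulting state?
0.7739|0⟩ + 0.6334|1⟩

H² = I, so H^7 = H: a single Hadamard. With (a, b) = (0.9951, 0.09934), H gives ((a + b)/√2, (a − b)/√2) = (0.7739, 0.6334).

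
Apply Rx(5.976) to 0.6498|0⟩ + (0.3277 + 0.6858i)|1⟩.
(-0.5372 - 0.05013i)|0⟩ + (-0.3238 - 0.7771i)|1⟩

Rx(5.976) = [[cos(θ/2), −i·sin(θ/2)], [−i·sin(θ/2), cos(θ/2)]]; θ = 5.976, cos(θ/2) ≈ -0.988228, sin(θ/2) ≈ 0.152989.
With a = amp(|0⟩) = 0.6498 and b = amp(|1⟩) = (0.3277 + 0.6858i):
new amp(|0⟩) = (-0.988228)·a + (-0.152989i)·b = (-0.5372 - 0.05013i)
new amp(|1⟩) = (-0.152989i)·a + (-0.988228)·b = (-0.3238 - 0.7771i)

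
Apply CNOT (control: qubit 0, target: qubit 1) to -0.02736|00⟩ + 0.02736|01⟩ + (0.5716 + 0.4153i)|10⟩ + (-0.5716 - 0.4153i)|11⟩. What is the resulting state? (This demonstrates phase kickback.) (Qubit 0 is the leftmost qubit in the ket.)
-0.02736|00⟩ + 0.02736|01⟩ + (-0.5716 - 0.4153i)|10⟩ + (0.5716 + 0.4153i)|11⟩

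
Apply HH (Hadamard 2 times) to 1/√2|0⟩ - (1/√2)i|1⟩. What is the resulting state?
1/√2|0⟩ - (1/√2)i|1⟩

H² = I, so an even number of Hadamards cancels: H^2 = I and the state is unchanged.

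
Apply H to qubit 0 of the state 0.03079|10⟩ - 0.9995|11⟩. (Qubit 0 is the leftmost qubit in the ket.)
0.02177|00⟩ - 0.7068|01⟩ - 0.02177|10⟩ + 0.7068|11⟩

H on qubit 0 mixes each pair of kets that differ only in qubit 0: amplitudes (a, b) of (|…0…⟩, |…1…⟩) become ((a + b)/√2, (a − b)/√2). Kets absent from the input have amplitude 0.
(|00⟩, |10⟩): (a, b) = (0, 0.03079) → (0.02177, -0.02177)
(|01⟩, |11⟩): (a, b) = (0, -0.9995) → (-0.7068, 0.7068)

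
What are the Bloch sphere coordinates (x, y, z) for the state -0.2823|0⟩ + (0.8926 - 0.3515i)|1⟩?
(-0.504, 0.1985, -0.8406)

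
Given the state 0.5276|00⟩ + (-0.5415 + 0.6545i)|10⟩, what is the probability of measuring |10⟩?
0.7216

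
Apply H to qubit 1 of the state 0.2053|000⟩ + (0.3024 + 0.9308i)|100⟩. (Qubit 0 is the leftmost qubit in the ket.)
0.1452|000⟩ + 0.1452|010⟩ + (0.2138 + 0.6582i)|100⟩ + (0.2138 + 0.6582i)|110⟩

H on qubit 1 mixes each pair of kets that differ only in qubit 1: amplitudes (a, b) of (|…0…⟩, |…1…⟩) become ((a + b)/√2, (a − b)/√2). Kets absent from the input have amplitude 0.
(|000⟩, |010⟩): (a, b) = (0.2053, 0) → (0.1452, 0.1452)
(|100⟩, |110⟩): (a, b) = ((0.3024 + 0.9308i), 0) → ((0.2138 + 0.6582i), (0.2138 + 0.6582i))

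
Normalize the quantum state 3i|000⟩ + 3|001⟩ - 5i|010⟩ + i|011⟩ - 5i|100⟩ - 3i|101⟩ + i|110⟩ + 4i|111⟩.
0.3078i|000⟩ + 0.3078|001⟩ - 0.513i|010⟩ + 0.1026i|011⟩ - 0.513i|100⟩ - 0.3078i|101⟩ + 0.1026i|110⟩ + 0.4104i|111⟩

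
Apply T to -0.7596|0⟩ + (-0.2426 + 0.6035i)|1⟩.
-0.7596|0⟩ + (-0.5983 + 0.2552i)|1⟩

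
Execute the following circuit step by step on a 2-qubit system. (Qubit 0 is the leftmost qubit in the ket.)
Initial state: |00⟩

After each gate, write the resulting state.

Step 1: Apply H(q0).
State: 1/√2|00⟩ + 1/√2|10⟩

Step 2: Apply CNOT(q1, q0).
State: 1/√2|00⟩ + 1/√2|10⟩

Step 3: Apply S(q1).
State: 1/√2|00⟩ + 1/√2|10⟩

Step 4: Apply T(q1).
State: 1/√2|00⟩ + 1/√2|10⟩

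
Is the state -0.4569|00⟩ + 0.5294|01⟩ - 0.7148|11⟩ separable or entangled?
Entangled

Writing the state as a|00⟩ + b|01⟩ + c|10⟩ + d|11⟩, it is a product state iff ad − bc = 0.
Here (a, b, c, d) = (-0.4569, 0.5294, 0, -0.7148): ad − bc = (-0.4569)(-0.7148) − (0.5294)(0) = 0.3266 ≠ 0, so the state is entangled.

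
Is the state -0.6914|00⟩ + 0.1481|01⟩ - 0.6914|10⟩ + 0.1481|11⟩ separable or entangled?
Separable

Writing the state as a|00⟩ + b|01⟩ + c|10⟩ + d|11⟩, it is a product state iff ad − bc = 0.
Here (a, b, c, d) = (-0.6914, 0.1481, -0.6914, 0.1481): ad − bc = (-0.6914)(0.1481) − (0.1481)(-0.6914) = 0, so the state is separable.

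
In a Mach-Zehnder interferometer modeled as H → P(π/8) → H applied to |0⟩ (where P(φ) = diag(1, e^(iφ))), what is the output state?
(0.9619 + 0.1913i)|0⟩ + (0.03806 - 0.1913i)|1⟩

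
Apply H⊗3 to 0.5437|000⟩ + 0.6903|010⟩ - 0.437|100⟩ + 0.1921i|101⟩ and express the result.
(0.2818 + 0.06792i)|000⟩ + (0.2818 - 0.06792i)|001⟩ + (-0.2063 + 0.06792i)|010⟩ + (-0.2063 - 0.06792i)|011⟩ + (0.5908 - 0.06792i)|100⟩ + (0.5908 + 0.06792i)|101⟩ + (0.1027 - 0.06792i)|110⟩ + (0.1027 + 0.06792i)|111⟩

H⊗3 gives amp(|y⟩) = (1/2√2) Σ_x (−1)^(x·y) amp(|x⟩), where x·y is the number of positions in which both x and y have a 1.
|000⟩: (0.5437 + 0.6903 - 0.437 + 0.1921i)/(2√2) = (0.2818 + 0.06792i)
|001⟩: (0.5437 + 0.6903 - 0.437 - 0.1921i)/(2√2) = (0.2818 - 0.06792i)
|010⟩: (0.5437 - 0.6903 - 0.437 + 0.1921i)/(2√2) = (-0.2063 + 0.06792i)
|011⟩: (0.5437 - 0.6903 - 0.437 - 0.1921i)/(2√2) = (-0.2063 - 0.06792i)
|100⟩: (0.5437 + 0.6903 + 0.437 - 0.1921i)/(2√2) = (0.5908 - 0.06792i)
|101⟩: (0.5437 + 0.6903 + 0.437 + 0.1921i)/(2√2) = (0.5908 + 0.06792i)
|110⟩: (0.5437 - 0.6903 + 0.437 - 0.1921i)/(2√2) = (0.1027 - 0.06792i)
|111⟩: (0.5437 - 0.6903 + 0.437 + 0.1921i)/(2√2) = (0.1027 + 0.06792i)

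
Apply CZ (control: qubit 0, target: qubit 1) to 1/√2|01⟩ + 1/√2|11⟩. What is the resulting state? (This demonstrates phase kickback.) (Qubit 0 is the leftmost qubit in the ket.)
1/√2|01⟩ - 1/√2|11⟩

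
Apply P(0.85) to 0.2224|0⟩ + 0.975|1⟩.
0.2224|0⟩ + (0.6435 + 0.7325i)|1⟩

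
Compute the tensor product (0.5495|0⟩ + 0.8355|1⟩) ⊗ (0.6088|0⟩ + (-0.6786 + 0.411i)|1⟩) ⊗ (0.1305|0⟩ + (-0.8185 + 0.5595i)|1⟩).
0.04366|000⟩ + (-0.2738 + 0.1872i)|001⟩ + (-0.04866 + 0.02947i)|010⟩ + (0.1789 - 0.3935i)|011⟩ + 0.06638|100⟩ + (-0.4163 + 0.2846i)|101⟩ + (-0.07399 + 0.04481i)|110⟩ + (0.2719 - 0.5983i)|111⟩

amp(|b₁b₂…⟩) = product of the factor amplitudes for bits b₁, b₂, …; only kets whose every factor amplitude is nonzero survive.
|000⟩: (0.5495)(0.6088)(0.1305) = 0.04366
|001⟩: (0.5495)(0.6088)(-0.8185 + 0.5595i) = (-0.2738 + 0.1872i)
|010⟩: (0.5495)(-0.6786 + 0.411i)(0.1305) = (-0.04866 + 0.02947i)
|011⟩: (0.5495)(-0.6786 + 0.411i)(-0.8185 + 0.5595i) = (0.1789 - 0.3935i)
|100⟩: (0.8355)(0.6088)(0.1305) = 0.06638
|101⟩: (0.8355)(0.6088)(-0.8185 + 0.5595i) = (-0.4163 + 0.2846i)
|110⟩: (0.8355)(-0.6786 + 0.411i)(0.1305) = (-0.07399 + 0.04481i)
|111⟩: (0.8355)(-0.6786 + 0.411i)(-0.8185 + 0.5595i) = (0.2719 - 0.5983i)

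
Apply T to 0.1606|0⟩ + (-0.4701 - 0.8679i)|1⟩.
0.1606|0⟩ + (0.2813 - 0.9461i)|1⟩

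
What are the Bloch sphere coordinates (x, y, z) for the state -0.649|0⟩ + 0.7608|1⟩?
(-0.9875, 0, -0.1576)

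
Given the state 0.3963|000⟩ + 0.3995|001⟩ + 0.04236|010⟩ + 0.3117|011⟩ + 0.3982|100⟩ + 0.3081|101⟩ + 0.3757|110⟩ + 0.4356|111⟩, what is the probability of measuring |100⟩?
0.1586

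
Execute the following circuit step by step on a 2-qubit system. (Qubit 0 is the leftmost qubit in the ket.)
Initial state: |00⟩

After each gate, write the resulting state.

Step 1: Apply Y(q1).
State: i|01⟩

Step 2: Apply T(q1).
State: (-1/√2 + (1/√2)i)|01⟩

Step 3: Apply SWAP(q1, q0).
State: (-1/√2 + (1/√2)i)|10⟩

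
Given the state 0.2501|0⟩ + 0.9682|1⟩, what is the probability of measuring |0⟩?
0.06255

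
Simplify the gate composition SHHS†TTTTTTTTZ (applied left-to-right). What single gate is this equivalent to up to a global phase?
Z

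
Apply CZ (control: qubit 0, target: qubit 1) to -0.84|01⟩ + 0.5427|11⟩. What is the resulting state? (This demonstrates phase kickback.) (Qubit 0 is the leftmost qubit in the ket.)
-0.84|01⟩ - 0.5427|11⟩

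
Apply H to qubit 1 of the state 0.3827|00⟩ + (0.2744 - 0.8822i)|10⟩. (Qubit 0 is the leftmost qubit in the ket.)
0.2706|00⟩ + 0.2706|01⟩ + (0.194 - 0.6238i)|10⟩ + (0.194 - 0.6238i)|11⟩

H on qubit 1 mixes each pair of kets that differ only in qubit 1: amplitudes (a, b) of (|…0…⟩, |…1…⟩) become ((a + b)/√2, (a − b)/√2). Kets absent from the input have amplitude 0.
(|00⟩, |01⟩): (a, b) = (0.3827, 0) → (0.2706, 0.2706)
(|10⟩, |11⟩): (a, b) = ((0.2744 - 0.8822i), 0) → ((0.194 - 0.6238i), (0.194 - 0.6238i))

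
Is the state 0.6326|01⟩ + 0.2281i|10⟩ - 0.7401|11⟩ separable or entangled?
Entangled

Writing the state as a|00⟩ + b|01⟩ + c|10⟩ + d|11⟩, it is a product state iff ad − bc = 0.
Here (a, b, c, d) = (0, 0.6326, 0.2281i, -0.7401): ad − bc = (0)(-0.7401) − (0.6326)(0.2281i) = -0.1443i ≠ 0, so the state is entangled.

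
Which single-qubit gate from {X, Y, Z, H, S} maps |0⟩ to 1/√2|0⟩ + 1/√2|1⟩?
H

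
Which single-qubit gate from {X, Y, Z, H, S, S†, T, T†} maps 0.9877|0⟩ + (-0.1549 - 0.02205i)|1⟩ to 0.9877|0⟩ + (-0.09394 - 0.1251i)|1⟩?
T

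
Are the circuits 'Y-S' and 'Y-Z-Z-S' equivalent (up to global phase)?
Yes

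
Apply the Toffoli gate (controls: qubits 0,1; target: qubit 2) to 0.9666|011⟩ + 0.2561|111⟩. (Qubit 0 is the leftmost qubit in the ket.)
0.9666|011⟩ + 0.2561|110⟩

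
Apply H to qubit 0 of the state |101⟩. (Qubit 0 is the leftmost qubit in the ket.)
1/√2|001⟩ - 1/√2|101⟩

H on qubit 0 mixes each pair of kets that differ only in qubit 0: amplitudes (a, b) of (|…0…⟩, |…1…⟩) become ((a + b)/√2, (a − b)/√2). Kets absent from the input have amplitude 0.
(|001⟩, |101⟩): (a, b) = (0, 1) → (1/√2, -1/√2)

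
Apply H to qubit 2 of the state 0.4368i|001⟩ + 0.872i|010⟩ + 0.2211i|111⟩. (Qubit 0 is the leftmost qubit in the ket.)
0.3089i|000⟩ - 0.3089i|001⟩ + 0.6166i|010⟩ + 0.6166i|011⟩ + 0.1563i|110⟩ - 0.1563i|111⟩

H on qubit 2 mixes each pair of kets that differ only in qubit 2: amplitudes (a, b) of (|…0…⟩, |…1…⟩) become ((a + b)/√2, (a − b)/√2). Kets absent from the input have amplitude 0.
(|000⟩, |001⟩): (a, b) = (0, 0.4368i) → (0.3089i, -0.3089i)
(|010⟩, |011⟩): (a, b) = (0.872i, 0) → (0.6166i, 0.6166i)
(|110⟩, |111⟩): (a, b) = (0, 0.2211i) → (0.1563i, -0.1563i)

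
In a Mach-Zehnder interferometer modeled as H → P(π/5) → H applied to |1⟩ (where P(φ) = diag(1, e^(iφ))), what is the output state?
(0.09549 - 0.2939i)|0⟩ + (0.9045 + 0.2939i)|1⟩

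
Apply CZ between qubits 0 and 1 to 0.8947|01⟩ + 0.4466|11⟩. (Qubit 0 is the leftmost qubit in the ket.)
0.8947|01⟩ - 0.4466|11⟩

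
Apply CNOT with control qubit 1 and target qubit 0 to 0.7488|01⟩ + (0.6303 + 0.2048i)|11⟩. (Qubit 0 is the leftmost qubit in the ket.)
(0.6303 + 0.2048i)|01⟩ + 0.7488|11⟩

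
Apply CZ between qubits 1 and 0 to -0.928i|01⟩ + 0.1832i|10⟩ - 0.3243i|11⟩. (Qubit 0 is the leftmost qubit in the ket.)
-0.928i|01⟩ + 0.1832i|10⟩ + 0.3243i|11⟩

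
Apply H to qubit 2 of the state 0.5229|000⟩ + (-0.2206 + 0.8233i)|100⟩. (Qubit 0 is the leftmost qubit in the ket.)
0.3697|000⟩ + 0.3697|001⟩ + (-0.156 + 0.5822i)|100⟩ + (-0.156 + 0.5822i)|101⟩

H on qubit 2 mixes each pair of kets that differ only in qubit 2: amplitudes (a, b) of (|…0…⟩, |…1…⟩) become ((a + b)/√2, (a − b)/√2). Kets absent from the input have amplitude 0.
(|000⟩, |001⟩): (a, b) = (0.5229, 0) → (0.3697, 0.3697)
(|100⟩, |101⟩): (a, b) = ((-0.2206 + 0.8233i), 0) → ((-0.156 + 0.5822i), (-0.156 + 0.5822i))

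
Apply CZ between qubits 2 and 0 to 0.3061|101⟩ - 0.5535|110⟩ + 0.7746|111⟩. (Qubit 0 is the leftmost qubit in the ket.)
-0.3061|101⟩ - 0.5535|110⟩ - 0.7746|111⟩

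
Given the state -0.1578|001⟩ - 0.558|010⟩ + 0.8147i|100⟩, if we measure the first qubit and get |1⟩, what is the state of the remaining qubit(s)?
i|00⟩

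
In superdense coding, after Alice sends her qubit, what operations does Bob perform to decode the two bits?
CNOT (Alice's qubit controls Bob's), then H on Alice's qubit, then measure both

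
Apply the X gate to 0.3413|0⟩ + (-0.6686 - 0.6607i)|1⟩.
(-0.6686 - 0.6607i)|0⟩ + 0.3413|1⟩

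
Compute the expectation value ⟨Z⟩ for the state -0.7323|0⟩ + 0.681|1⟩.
0.0725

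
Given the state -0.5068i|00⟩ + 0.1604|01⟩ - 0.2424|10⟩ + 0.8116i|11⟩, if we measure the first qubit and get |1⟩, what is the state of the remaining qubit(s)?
-0.2862|0⟩ + 0.9582i|1⟩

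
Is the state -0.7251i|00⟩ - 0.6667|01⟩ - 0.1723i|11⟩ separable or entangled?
Entangled

Writing the state as a|00⟩ + b|01⟩ + c|10⟩ + d|11⟩, it is a product state iff ad − bc = 0.
Here (a, b, c, d) = (-0.7251i, -0.6667, 0, -0.1723i): ad − bc = (-0.7251i)(-0.1723i) − (-0.6667)(0) = -0.1249 ≠ 0, so the state is entangled.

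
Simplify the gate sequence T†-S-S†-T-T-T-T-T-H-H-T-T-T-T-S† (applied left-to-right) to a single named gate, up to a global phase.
S†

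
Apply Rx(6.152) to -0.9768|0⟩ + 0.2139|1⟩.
(0.9747 - 0.01402i)|0⟩ + (-0.2134 + 0.06402i)|1⟩

Rx(6.152) = [[cos(θ/2), −i·sin(θ/2)], [−i·sin(θ/2), cos(θ/2)]]; θ = 6.152, cos(θ/2) ≈ -0.99785, sin(θ/2) ≈ 0.0655456.
With a = amp(|0⟩) = -0.9768 and b = amp(|1⟩) = 0.2139:
new amp(|0⟩) = (-0.99785)·a + (-0.0655456i)·b = (0.9747 - 0.01402i)
new amp(|1⟩) = (-0.0655456i)·a + (-0.99785)·b = (-0.2134 + 0.06402i)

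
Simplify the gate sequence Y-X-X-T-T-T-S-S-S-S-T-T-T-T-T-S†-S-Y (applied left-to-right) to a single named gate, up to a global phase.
I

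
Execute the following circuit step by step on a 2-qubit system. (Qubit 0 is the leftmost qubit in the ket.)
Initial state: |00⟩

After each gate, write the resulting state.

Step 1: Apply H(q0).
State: 1/√2|00⟩ + 1/√2|10⟩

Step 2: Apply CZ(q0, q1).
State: 1/√2|00⟩ + 1/√2|10⟩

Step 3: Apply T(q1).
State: 1/√2|00⟩ + 1/√2|10⟩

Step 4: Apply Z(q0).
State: 1/√2|00⟩ - 1/√2|10⟩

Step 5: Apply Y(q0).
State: (1/√2)i|00⟩ + (1/√2)i|10⟩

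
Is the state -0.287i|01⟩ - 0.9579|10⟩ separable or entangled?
Entangled

Writing the state as a|00⟩ + b|01⟩ + c|10⟩ + d|11⟩, it is a product state iff ad − bc = 0.
Here (a, b, c, d) = (0, -0.287i, -0.9579, 0): ad − bc = (0)(0) − (-0.287i)(-0.9579) = -0.2749i ≠ 0, so the state is entangled.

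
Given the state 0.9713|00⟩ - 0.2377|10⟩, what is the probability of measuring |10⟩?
0.0565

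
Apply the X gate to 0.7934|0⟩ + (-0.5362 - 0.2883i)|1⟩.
(-0.5362 - 0.2883i)|0⟩ + 0.7934|1⟩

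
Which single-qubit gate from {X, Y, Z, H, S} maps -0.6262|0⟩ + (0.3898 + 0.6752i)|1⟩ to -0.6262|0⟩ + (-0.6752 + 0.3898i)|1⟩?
S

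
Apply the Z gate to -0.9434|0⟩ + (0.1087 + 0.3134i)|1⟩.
-0.9434|0⟩ + (-0.1087 - 0.3134i)|1⟩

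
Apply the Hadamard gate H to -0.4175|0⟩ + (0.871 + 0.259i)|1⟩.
(0.3207 + 0.1831i)|0⟩ + (-0.9111 - 0.1831i)|1⟩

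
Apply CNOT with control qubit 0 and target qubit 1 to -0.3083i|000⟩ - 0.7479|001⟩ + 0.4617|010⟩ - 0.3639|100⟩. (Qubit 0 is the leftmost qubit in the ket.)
-0.3083i|000⟩ - 0.7479|001⟩ + 0.4617|010⟩ - 0.3639|110⟩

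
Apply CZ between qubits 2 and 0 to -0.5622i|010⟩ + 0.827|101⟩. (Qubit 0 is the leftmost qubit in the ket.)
-0.5622i|010⟩ - 0.827|101⟩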